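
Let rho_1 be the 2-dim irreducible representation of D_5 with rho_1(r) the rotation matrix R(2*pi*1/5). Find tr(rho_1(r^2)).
chi_{rho_1}(r^2) = 2*cos(2*pi*1*2/5) = -sqrt(5)/2 - 1/2

Justification: rho_1(r^2) is rotation by angle 2*pi*1*2/5, whose trace is 2*cos(2*pi*1*2/5) = -sqrt(5)/2 - 1/2.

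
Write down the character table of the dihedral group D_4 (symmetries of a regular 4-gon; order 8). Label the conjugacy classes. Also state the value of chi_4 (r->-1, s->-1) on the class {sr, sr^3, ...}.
Conjugacy classes: {e} of size 1, {r^2} of size 1, {r^1, r^3} of size 2, {s, sr^2, ...} of size 2, {sr, sr^3, ...} of size 2.
Character table:
  irrep \ class              {e} (size 1)  {r^2} (size 1)  {r^1, r^3} (size 2)  {s, sr^2, ...} (size 2)  {sr, sr^3, ...} (size 2)
  chi_1 (triv)               1             1               1                    1                        1                       
  chi_2 (sign: r->1, s->-1)  1             1               1                    -1                       -1                      
  chi_3 (r->-1, s->1)        1             1               -1                   1                        -1                      
  chi_4 (r->-1, s->-1)       1             1               -1                   -1                       1                       
  chi_5 (2d, j=1)            2             -2              0                    0                        0                       

Spot check: chi_4 (r->-1, s->-1) on {sr, sr^3, ...} = 1.

D_4 has order 2*4 = 8 with 5 conjugacy classes, hence 5 irreducibles. Sum of squared dims 1 + 1 + 1 + 1 + 4 = 8 = |G|. Linear characters come from the abelianisation; the 2-dimensional irreps have character r^k -> 2*cos(2*pi*j*k/4), reflections -> 0.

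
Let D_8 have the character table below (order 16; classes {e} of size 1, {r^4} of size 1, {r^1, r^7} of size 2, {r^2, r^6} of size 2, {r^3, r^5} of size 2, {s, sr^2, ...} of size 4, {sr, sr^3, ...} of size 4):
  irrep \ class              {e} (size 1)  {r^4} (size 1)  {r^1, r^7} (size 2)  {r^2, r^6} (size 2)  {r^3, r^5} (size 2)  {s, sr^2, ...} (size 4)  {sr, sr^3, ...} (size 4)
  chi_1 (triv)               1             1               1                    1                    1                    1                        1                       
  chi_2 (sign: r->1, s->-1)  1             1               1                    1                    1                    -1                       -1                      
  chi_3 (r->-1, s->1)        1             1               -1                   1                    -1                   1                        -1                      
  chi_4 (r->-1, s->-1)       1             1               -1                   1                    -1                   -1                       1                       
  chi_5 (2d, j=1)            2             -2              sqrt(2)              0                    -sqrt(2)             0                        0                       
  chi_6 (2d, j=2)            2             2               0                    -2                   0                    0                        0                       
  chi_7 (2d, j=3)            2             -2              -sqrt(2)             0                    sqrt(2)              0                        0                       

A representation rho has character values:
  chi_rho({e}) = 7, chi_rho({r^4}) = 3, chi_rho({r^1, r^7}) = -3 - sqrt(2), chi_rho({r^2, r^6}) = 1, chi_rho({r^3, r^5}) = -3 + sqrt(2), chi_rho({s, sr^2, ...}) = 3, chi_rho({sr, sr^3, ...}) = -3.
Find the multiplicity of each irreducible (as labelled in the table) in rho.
Multiplicities: chi_1: 0, chi_2: 0, chi_3: 3, chi_4: 0, chi_5: 0, chi_6: 1, chi_7: 1.

Argument: Use <chi_rho, chi> = (1/|G|) sum_C |C| * chi_rho(C) * conj(chi(C)) with |G| = 16 for each irreducible chi in the table:
  <chi_rho, chi_1> = (1/16)[1*(7)*conj(1) + 1*(3)*conj(1) + 2*(-3 - sqrt(2))*conj(1) + 2*(1)*conj(1) + 2*(-3 + sqrt(2))*conj(1) + 4*(3)*conj(1) + 4*(-3)*conj(1)]
      = (1/16)[(7) + (3) + (-6 - 2*sqrt(2)) + (2) + (-6 + 2*sqrt(2)) + (12) + (-12)] = 0/16 = 0
  <chi_rho, chi_2> = (1/16)[1*(7)*conj(1) + 1*(3)*conj(1) + 2*(-3 - sqrt(2))*conj(1) + 2*(1)*conj(1) + 2*(-3 + sqrt(2))*conj(1) + 4*(3)*conj(-1) + 4*(-3)*conj(-1)]
      = (1/16)[(7) + (3) + (-6 - 2*sqrt(2)) + (2) + (-6 + 2*sqrt(2)) + (-12) + (12)] = 0/16 = 0
  <chi_rho, chi_3> = (1/16)[1*(7)*conj(1) + 1*(3)*conj(1) + 2*(-3 - sqrt(2))*conj(-1) + 2*(1)*conj(1) + 2*(-3 + sqrt(2))*conj(-1) + 4*(3)*conj(1) + 4*(-3)*conj(-1)]
      = (1/16)[(7) + (3) + (2*sqrt(2) + 6) + (2) + (6 - 2*sqrt(2)) + (12) + (12)] = 48/16 = 3
  <chi_rho, chi_4> = (1/16)[1*(7)*conj(1) + 1*(3)*conj(1) + 2*(-3 - sqrt(2))*conj(-1) + 2*(1)*conj(1) + 2*(-3 + sqrt(2))*conj(-1) + 4*(3)*conj(-1) + 4*(-3)*conj(1)]
      = (1/16)[(7) + (3) + (2*sqrt(2) + 6) + (2) + (6 - 2*sqrt(2)) + (-12) + (-12)] = 0/16 = 0
  <chi_rho, chi_5> = (1/16)[1*(7)*conj(2) + 1*(3)*conj(-2) + 2*(-3 - sqrt(2))*conj(sqrt(2)) + 2*(1)*conj(0) + 2*(-3 + sqrt(2))*conj(-sqrt(2)) + 4*(3)*conj(0) + 4*(-3)*conj(0)]
      = (1/16)[(14) + (-6) + (-6*sqrt(2) - 4) + (0) + (-4 + 6*sqrt(2)) + (0) + (0)] = 0/16 = 0
  <chi_rho, chi_6> = (1/16)[1*(7)*conj(2) + 1*(3)*conj(2) + 2*(-3 - sqrt(2))*conj(0) + 2*(1)*conj(-2) + 2*(-3 + sqrt(2))*conj(0) + 4*(3)*conj(0) + 4*(-3)*conj(0)]
      = (1/16)[(14) + (6) + (0) + (-4) + (0) + (0) + (0)] = 16/16 = 1
  <chi_rho, chi_7> = (1/16)[1*(7)*conj(2) + 1*(3)*conj(-2) + 2*(-3 - sqrt(2))*conj(-sqrt(2)) + 2*(1)*conj(0) + 2*(-3 + sqrt(2))*conj(sqrt(2)) + 4*(3)*conj(0) + 4*(-3)*conj(0)]
      = (1/16)[(14) + (-6) + (4 + 6*sqrt(2)) + (0) + (4 - 6*sqrt(2)) + (0) + (0)] = 16/16 = 1
Dimension check: dim(rho) = sum (mult * dim) = 0*1 + 0*1 + 3*1 + 0*1 + 0*2 + 1*2 + 1*2 = 7 = chi_rho(e) = 7.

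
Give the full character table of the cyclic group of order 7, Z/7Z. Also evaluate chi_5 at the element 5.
Character table of Z/7Z (irreps indexed chi_0,...,chi_6 with chi_k(m) = zeta_7^(k*m), zeta_7 = exp(2*pi*i/7)):
  irrep \ class  {0} (size 1)  {1} (size 1)    {2} (size 1)    {3} (size 1)    {4} (size 1)    {5} (size 1)    {6} (size 1)  
  chi_0          1             1               1               1               1               1               1             
  chi_1          1             exp(2*I*pi/7)   exp(4*I*pi/7)   exp(6*I*pi/7)   exp(-6*I*pi/7)  exp(-4*I*pi/7)  exp(-2*I*pi/7)
  chi_2          1             exp(4*I*pi/7)   exp(-6*I*pi/7)  exp(-2*I*pi/7)  exp(2*I*pi/7)   exp(6*I*pi/7)   exp(-4*I*pi/7)
  chi_3          1             exp(6*I*pi/7)   exp(-2*I*pi/7)  exp(4*I*pi/7)   exp(-4*I*pi/7)  exp(2*I*pi/7)   exp(-6*I*pi/7)
  chi_4          1             exp(-6*I*pi/7)  exp(2*I*pi/7)   exp(-4*I*pi/7)  exp(4*I*pi/7)   exp(-2*I*pi/7)  exp(6*I*pi/7) 
  chi_5          1             exp(-4*I*pi/7)  exp(6*I*pi/7)   exp(2*I*pi/7)   exp(-2*I*pi/7)  exp(-6*I*pi/7)  exp(4*I*pi/7) 
  chi_6          1             exp(-2*I*pi/7)  exp(-4*I*pi/7)  exp(-6*I*pi/7)  exp(6*I*pi/7)   exp(4*I*pi/7)   exp(2*I*pi/7) 

Spot check: chi_5(5) = zeta_7^(5*5) = zeta_7^25 = exp(-6*I*pi/7).

Derivation: Z/7Z is abelian, so all 7 irreducible complex representations are 1-dimensional. They are given by chi_k(m) = zeta_7^(k*m) for k = 0,...,6. Row orthogonality: sum_m chi_k(m) conj(chi_l(m)) = 7 * [k = l].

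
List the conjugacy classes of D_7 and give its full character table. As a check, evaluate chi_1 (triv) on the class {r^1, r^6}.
Conjugacy classes: {e} of size 1, {r^1, r^6} of size 2, {r^2, r^5} of size 2, {r^3, r^4} of size 2, {s, sr, ..., sr^6} of size 7.
Character table:
  irrep \ class              {e} (size 1)  {r^1, r^6} (size 2)  {r^2, r^5} (size 2)  {r^3, r^4} (size 2)  {s, sr, ..., sr^6} (size 7)
  chi_1 (triv)               1             1                    1                    1                    1                          
  chi_2 (sign: r->1, s->-1)  1             1                    1                    1                    -1                         
  chi_3 (2d, j=1)            2             2*cos(2*pi/7)        -2*cos(3*pi/7)       -2*cos(pi/7)         0                          
  chi_4 (2d, j=2)            2             -2*cos(3*pi/7)       -2*cos(pi/7)         2*cos(2*pi/7)        0                          
  chi_5 (2d, j=3)            2             -2*cos(pi/7)         2*cos(2*pi/7)        -2*cos(3*pi/7)       0                          

Spot check: chi_1 (triv) on {r^1, r^6} = 1.

Argument: D_7 has order 2*7 = 14 with 5 conjugacy classes, hence 5 irreducibles. Sum of squared dims 1 + 1 + 4 + 4 + 4 = 14 = |G|. Linear characters come from the abelianisation; the 2-dimensional irreps have character r^k -> 2*cos(2*pi*j*k/7), reflections -> 0.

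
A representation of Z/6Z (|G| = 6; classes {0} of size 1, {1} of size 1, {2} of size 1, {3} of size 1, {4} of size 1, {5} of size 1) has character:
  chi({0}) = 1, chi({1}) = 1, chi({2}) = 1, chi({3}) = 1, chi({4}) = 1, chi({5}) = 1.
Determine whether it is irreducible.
Irreducible: <chi, chi> = 1.

Argument: <chi, chi> = (1/|G|) sum_C |C| * |chi(C)|^2 = (1/6)[1*|1|^2 + 1*|1|^2 + 1*|1|^2 + 1*|1|^2 + 1*|1|^2 + 1*|1|^2]
  = (1/6)[(1) + (1) + (1) + (1) + (1) + (1)] = 6/6 = 1.
(Exp terms are combined using exp(i*s)*conj(exp(i*t)) = exp(i*(s-t)), and sums of them are collapsed using the identity that for every m > 1 the m distinct m-th roots of unity sum to 0, e.g. 1 + exp(2*I*pi/3) + exp(-2*I*pi/3) = 0.)
A character is irreducible iff <chi, chi> = 1, so this representation is irreducible.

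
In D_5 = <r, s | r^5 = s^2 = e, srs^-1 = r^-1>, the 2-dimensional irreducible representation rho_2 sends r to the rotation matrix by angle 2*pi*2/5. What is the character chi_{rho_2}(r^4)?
chi_{rho_2}(r^4) = 2*cos(2*pi*2*4/5) = -sqrt(5)/2 - 1/2

Reasoning: rho_2(r^4) is rotation by angle 2*pi*2*4/5, whose trace is 2*cos(2*pi*2*4/5) = -sqrt(5)/2 - 1/2.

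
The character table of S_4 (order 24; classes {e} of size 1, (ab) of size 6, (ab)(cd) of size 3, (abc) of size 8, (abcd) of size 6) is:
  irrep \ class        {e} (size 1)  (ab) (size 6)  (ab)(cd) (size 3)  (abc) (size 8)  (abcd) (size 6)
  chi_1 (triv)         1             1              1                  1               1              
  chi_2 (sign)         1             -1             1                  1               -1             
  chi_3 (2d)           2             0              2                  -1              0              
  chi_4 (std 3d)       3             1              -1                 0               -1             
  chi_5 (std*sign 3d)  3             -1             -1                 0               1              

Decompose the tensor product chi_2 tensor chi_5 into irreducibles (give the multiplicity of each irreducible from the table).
chi_2 tensor chi_5 = chi_4 (all other irreducibles have multiplicity 0).

Working: The character of a tensor product is the pointwise product (chi_2 * chi_5)(C) = chi_2(C) * chi_5(C):
  {e}: (1)*(3), (ab): (-1)*(-1), (ab)(cd): (1)*(-1), (abc): (1)*(0), (abcd): (-1)*(1)
so (chi_2 * chi_5) takes values
  {e} -> 3, (ab) -> 1, (ab)(cd) -> -1, (abc) -> 0, (abcd) -> -1.
Now take the inner product of this character with each irreducible chi from the table, <chi_2*chi_5, chi> = (1/24) sum_C |C| (chi_2*chi_5)(C) conj(chi(C)):
  <chi_2*chi_5, chi_1> = (1/24)[1*(3)*conj(1) + 6*(1)*conj(1) + 3*(-1)*conj(1) + 8*(0)*conj(1) + 6*(-1)*conj(1)]
      = (1/24)[(3) + (6) + (-3) + (0) + (-6)] = 0/24 = 0
  <chi_2*chi_5, chi_2> = (1/24)[1*(3)*conj(1) + 6*(1)*conj(-1) + 3*(-1)*conj(1) + 8*(0)*conj(1) + 6*(-1)*conj(-1)]
      = (1/24)[(3) + (-6) + (-3) + (0) + (6)] = 0/24 = 0
  <chi_2*chi_5, chi_3> = (1/24)[1*(3)*conj(2) + 6*(1)*conj(0) + 3*(-1)*conj(2) + 8*(0)*conj(-1) + 6*(-1)*conj(0)]
      = (1/24)[(6) + (0) + (-6) + (0) + (0)] = 0/24 = 0
  <chi_2*chi_5, chi_4> = (1/24)[1*(3)*conj(3) + 6*(1)*conj(1) + 3*(-1)*conj(-1) + 8*(0)*conj(0) + 6*(-1)*conj(-1)]
      = (1/24)[(9) + (6) + (3) + (0) + (6)] = 24/24 = 1
  <chi_2*chi_5, chi_5> = (1/24)[1*(3)*conj(3) + 6*(1)*conj(-1) + 3*(-1)*conj(-1) + 8*(0)*conj(0) + 6*(-1)*conj(1)]
      = (1/24)[(9) + (-6) + (3) + (0) + (-6)] = 0/24 = 0
Hence the multiplicities are chi_4: 1. Dimension check: dim(chi_2)*dim(chi_5) = 1*3 = 3 and sum (mult * dim) = 1*3 = 3.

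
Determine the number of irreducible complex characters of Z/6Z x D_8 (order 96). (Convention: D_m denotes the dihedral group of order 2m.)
42

Justification: The number of irreducible complex representations of a finite group equals its number of conjugacy classes. For a direct product, #classes(G x H) = #classes(G) * #classes(H). Z/6Z has 6 classes (abelian), D_8 has 7 classes, so 6 * 7 = 42, so Z/6Z x D_8 (order 96) has exactly 42 irreducible complex representations.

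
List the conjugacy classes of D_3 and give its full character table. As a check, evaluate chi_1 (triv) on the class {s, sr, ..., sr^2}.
Conjugacy classes: {e} of size 1, {r^1, r^2} of size 2, {s, sr, ..., sr^2} of size 3.
Character table:
  irrep \ class              {e} (size 1)  {r^1, r^2} (size 2)  {s, sr, ..., sr^2} (size 3)
  chi_1 (triv)               1             1                    1                          
  chi_2 (sign: r->1, s->-1)  1             1                    -1                         
  chi_3 (2d, j=1)            2             -1                   0                          

Spot check: chi_1 (triv) on {s, sr, ..., sr^2} = 1.

Proof sketch: D_3 has order 2*3 = 6 with 3 conjugacy classes, hence 3 irreducibles. Sum of squared dims 1 + 1 + 4 = 6 = |G|. Linear characters come from the abelianisation; the 2-dimensional irreps have character r^k -> 2*cos(2*pi*j*k/3), reflections -> 0.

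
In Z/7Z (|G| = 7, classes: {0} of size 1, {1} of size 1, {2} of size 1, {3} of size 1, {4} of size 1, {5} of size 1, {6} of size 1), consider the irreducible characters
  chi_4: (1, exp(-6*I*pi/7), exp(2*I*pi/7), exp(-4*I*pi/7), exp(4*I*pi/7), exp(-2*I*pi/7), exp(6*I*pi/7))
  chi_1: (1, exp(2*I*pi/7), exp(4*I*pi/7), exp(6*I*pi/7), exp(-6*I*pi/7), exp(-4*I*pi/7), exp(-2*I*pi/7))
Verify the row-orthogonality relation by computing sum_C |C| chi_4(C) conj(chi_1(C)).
Sum = 0; so <chi_4, chi_1> = 0 (distinct irreducibles are orthogonal).

Solution. Compute term by term over conjugacy classes (|C| * chi_4(C) * conj(chi_1(C))):
  1*(1)*conj(1) + 1*(exp(-6*I*pi/7))*conj(exp(2*I*pi/7)) + 1*(exp(2*I*pi/7))*conj(exp(4*I*pi/7)) + 1*(exp(-4*I*pi/7))*conj(exp(6*I*pi/7)) + 1*(exp(4*I*pi/7))*conj(exp(-6*I*pi/7)) + 1*(exp(-2*I*pi/7))*conj(exp(-4*I*pi/7)) + 1*(exp(6*I*pi/7))*conj(exp(-2*I*pi/7))
  = (1) + (exp(6*I*pi/7)) + (exp(-2*I*pi/7)) + (exp(4*I*pi/7)) + (exp(-4*I*pi/7)) + (exp(2*I*pi/7)) + (exp(-6*I*pi/7))
  = 0.
(Exp terms are combined using exp(i*s)*conj(exp(i*t)) = exp(i*(s-t)), and sums of them are collapsed using the identity that for every m > 1 the m distinct m-th roots of unity sum to 0, e.g. 1 + exp(2*I*pi/3) + exp(-2*I*pi/3) = 0.)
Dividing by |G| = 7 gives 0/7 = 0, matching the row-orthogonality relation <chi_4, chi_1> = [chi_4 = chi_1].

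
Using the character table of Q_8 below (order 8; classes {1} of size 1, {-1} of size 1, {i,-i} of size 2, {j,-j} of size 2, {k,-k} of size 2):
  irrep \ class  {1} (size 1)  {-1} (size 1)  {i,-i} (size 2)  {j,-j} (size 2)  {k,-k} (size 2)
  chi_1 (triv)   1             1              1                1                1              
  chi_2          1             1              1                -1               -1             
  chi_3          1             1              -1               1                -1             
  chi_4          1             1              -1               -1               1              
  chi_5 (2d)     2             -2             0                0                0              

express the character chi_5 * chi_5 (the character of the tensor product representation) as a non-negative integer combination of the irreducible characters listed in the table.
chi_5 tensor chi_5 = chi_1 + chi_2 + chi_3 + chi_4 (all other irreducibles have multiplicity 0).

Explanation: The character of a tensor product is the pointwise product (chi_5 * chi_5)(C) = chi_5(C) * chi_5(C):
  {1}: (2)*(2), {-1}: (-2)*(-2), {i,-i}: (0)*(0), {j,-j}: (0)*(0), {k,-k}: (0)*(0)
so (chi_5 * chi_5) takes values
  {1} -> 4, {-1} -> 4, {i,-i} -> 0, {j,-j} -> 0, {k,-k} -> 0.
Now take the inner product of this character with each irreducible chi from the table, <chi_5*chi_5, chi> = (1/8) sum_C |C| (chi_5*chi_5)(C) conj(chi(C)):
  <chi_5*chi_5, chi_1> = (1/8)[1*(4)*conj(1) + 1*(4)*conj(1) + 2*(0)*conj(1) + 2*(0)*conj(1) + 2*(0)*conj(1)]
      = (1/8)[(4) + (4) + (0) + (0) + (0)] = 8/8 = 1
  <chi_5*chi_5, chi_2> = (1/8)[1*(4)*conj(1) + 1*(4)*conj(1) + 2*(0)*conj(1) + 2*(0)*conj(-1) + 2*(0)*conj(-1)]
      = (1/8)[(4) + (4) + (0) + (0) + (0)] = 8/8 = 1
  <chi_5*chi_5, chi_3> = (1/8)[1*(4)*conj(1) + 1*(4)*conj(1) + 2*(0)*conj(-1) + 2*(0)*conj(1) + 2*(0)*conj(-1)]
      = (1/8)[(4) + (4) + (0) + (0) + (0)] = 8/8 = 1
  <chi_5*chi_5, chi_4> = (1/8)[1*(4)*conj(1) + 1*(4)*conj(1) + 2*(0)*conj(-1) + 2*(0)*conj(-1) + 2*(0)*conj(1)]
      = (1/8)[(4) + (4) + (0) + (0) + (0)] = 8/8 = 1
  <chi_5*chi_5, chi_5> = (1/8)[1*(4)*conj(2) + 1*(4)*conj(-2) + 2*(0)*conj(0) + 2*(0)*conj(0) + 2*(0)*conj(0)]
      = (1/8)[(8) + (-8) + (0) + (0) + (0)] = 0/8 = 0
Hence the multiplicities are chi_1: 1, chi_2: 1, chi_3: 1, chi_4: 1. Dimension check: dim(chi_5)*dim(chi_5) = 2*2 = 4 and sum (mult * dim) = 1*1 + 1*1 + 1*1 + 1*1 = 4.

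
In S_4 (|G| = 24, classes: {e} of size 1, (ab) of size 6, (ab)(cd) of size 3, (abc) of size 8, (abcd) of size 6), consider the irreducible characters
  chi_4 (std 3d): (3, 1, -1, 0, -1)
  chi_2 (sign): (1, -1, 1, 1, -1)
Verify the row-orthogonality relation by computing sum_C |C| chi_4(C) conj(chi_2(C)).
Sum = 0; so <chi_4, chi_2> = 0 (distinct irreducibles are orthogonal).

Proof sketch: Compute term by term over conjugacy classes (|C| * chi_4(C) * conj(chi_2(C))):
  1*(3)*conj(1) + 6*(1)*conj(-1) + 3*(-1)*conj(1) + 8*(0)*conj(1) + 6*(-1)*conj(-1)
  = (3) + (-6) + (-3) + (0) + (6)
  = 0.
Dividing by |G| = 24 gives 0/24 = 0, matching the row-orthogonality relation <chi_4, chi_2> = [chi_4 = chi_2].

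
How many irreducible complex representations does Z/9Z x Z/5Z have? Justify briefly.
45

Why: The number of irreducible complex representations of a finite group equals its number of conjugacy classes. Z/9Z x Z/5Z is abelian of order 45, so every element is its own conjugacy class: 45 classes, so Z/9Z x Z/5Z (order 45) has exactly 45 irreducible complex representations.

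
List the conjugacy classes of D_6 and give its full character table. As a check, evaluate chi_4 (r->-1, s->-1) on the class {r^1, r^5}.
Conjugacy classes: {e} of size 1, {r^3} of size 1, {r^1, r^5} of size 2, {r^2, r^4} of size 2, {s, sr^2, ...} of size 3, {sr, sr^3, ...} of size 3.
Character table:
  irrep \ class              {e} (size 1)  {r^3} (size 1)  {r^1, r^5} (size 2)  {r^2, r^4} (size 2)  {s, sr^2, ...} (size 3)  {sr, sr^3, ...} (size 3)
  chi_1 (triv)               1             1               1                    1                    1                        1                       
  chi_2 (sign: r->1, s->-1)  1             1               1                    1                    -1                       -1                      
  chi_3 (r->-1, s->1)        1             -1              -1                   1                    1                        -1                      
  chi_4 (r->-1, s->-1)       1             -1              -1                   1                    -1                       1                       
  chi_5 (2d, j=1)            2             -2              1                    -1                   0                        0                       
  chi_6 (2d, j=2)            2             2               -1                   -1                   0                        0                       

Spot check: chi_4 (r->-1, s->-1) on {r^1, r^5} = -1.

Derivation: D_6 has order 2*6 = 12 with 6 conjugacy classes, hence 6 irreducibles. Sum of squared dims 1 + 1 + 1 + 1 + 4 + 4 = 12 = |G|. Linear characters come from the abelianisation; the 2-dimensional irreps have character r^k -> 2*cos(2*pi*j*k/6), reflections -> 0.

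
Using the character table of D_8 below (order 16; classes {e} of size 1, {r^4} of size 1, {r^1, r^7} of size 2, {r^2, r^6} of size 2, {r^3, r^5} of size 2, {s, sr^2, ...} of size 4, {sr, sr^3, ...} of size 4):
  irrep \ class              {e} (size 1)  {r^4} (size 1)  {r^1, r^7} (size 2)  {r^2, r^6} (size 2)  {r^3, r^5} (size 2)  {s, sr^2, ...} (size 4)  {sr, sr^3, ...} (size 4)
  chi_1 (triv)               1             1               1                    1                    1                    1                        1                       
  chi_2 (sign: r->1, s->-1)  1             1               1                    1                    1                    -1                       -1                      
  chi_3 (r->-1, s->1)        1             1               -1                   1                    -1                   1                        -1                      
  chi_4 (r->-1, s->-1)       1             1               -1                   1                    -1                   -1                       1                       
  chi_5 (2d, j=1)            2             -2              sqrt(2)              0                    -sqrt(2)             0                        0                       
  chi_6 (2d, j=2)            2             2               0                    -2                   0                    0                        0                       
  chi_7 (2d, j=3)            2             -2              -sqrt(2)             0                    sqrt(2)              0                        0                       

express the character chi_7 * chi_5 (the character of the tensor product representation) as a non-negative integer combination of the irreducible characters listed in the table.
chi_7 tensor chi_5 = chi_3 + chi_4 + chi_6 (all other irreducibles have multiplicity 0).

Proof sketch: The character of a tensor product is the pointwise product (chi_7 * chi_5)(C) = chi_7(C) * chi_5(C):
  {e}: (2)*(2), {r^4}: (-2)*(-2), {r^1, r^7}: (-sqrt(2))*(sqrt(2)), {r^2, r^6}: (0)*(0), {r^3, r^5}: (sqrt(2))*(-sqrt(2)), {s, sr^2, ...}: (0)*(0), {sr, sr^3, ...}: (0)*(0)
so (chi_7 * chi_5) takes values
  {e} -> 4, {r^4} -> 4, {r^1, r^7} -> -2, {r^2, r^6} -> 0, {r^3, r^5} -> -2, {s, sr^2, ...} -> 0, {sr, sr^3, ...} -> 0.
Now take the inner product of this character with each irreducible chi from the table, <chi_7*chi_5, chi> = (1/16) sum_C |C| (chi_7*chi_5)(C) conj(chi(C)):
  <chi_7*chi_5, chi_1> = (1/16)[1*(4)*conj(1) + 1*(4)*conj(1) + 2*(-2)*conj(1) + 2*(0)*conj(1) + 2*(-2)*conj(1) + 4*(0)*conj(1) + 4*(0)*conj(1)]
      = (1/16)[(4) + (4) + (-4) + (0) + (-4) + (0) + (0)] = 0/16 = 0
  <chi_7*chi_5, chi_2> = (1/16)[1*(4)*conj(1) + 1*(4)*conj(1) + 2*(-2)*conj(1) + 2*(0)*conj(1) + 2*(-2)*conj(1) + 4*(0)*conj(-1) + 4*(0)*conj(-1)]
      = (1/16)[(4) + (4) + (-4) + (0) + (-4) + (0) + (0)] = 0/16 = 0
  <chi_7*chi_5, chi_3> = (1/16)[1*(4)*conj(1) + 1*(4)*conj(1) + 2*(-2)*conj(-1) + 2*(0)*conj(1) + 2*(-2)*conj(-1) + 4*(0)*conj(1) + 4*(0)*conj(-1)]
      = (1/16)[(4) + (4) + (4) + (0) + (4) + (0) + (0)] = 16/16 = 1
  <chi_7*chi_5, chi_4> = (1/16)[1*(4)*conj(1) + 1*(4)*conj(1) + 2*(-2)*conj(-1) + 2*(0)*conj(1) + 2*(-2)*conj(-1) + 4*(0)*conj(-1) + 4*(0)*conj(1)]
      = (1/16)[(4) + (4) + (4) + (0) + (4) + (0) + (0)] = 16/16 = 1
  <chi_7*chi_5, chi_5> = (1/16)[1*(4)*conj(2) + 1*(4)*conj(-2) + 2*(-2)*conj(sqrt(2)) + 2*(0)*conj(0) + 2*(-2)*conj(-sqrt(2)) + 4*(0)*conj(0) + 4*(0)*conj(0)]
      = (1/16)[(8) + (-8) + (-4*sqrt(2)) + (0) + (4*sqrt(2)) + (0) + (0)] = 0/16 = 0
  <chi_7*chi_5, chi_6> = (1/16)[1*(4)*conj(2) + 1*(4)*conj(2) + 2*(-2)*conj(0) + 2*(0)*conj(-2) + 2*(-2)*conj(0) + 4*(0)*conj(0) + 4*(0)*conj(0)]
      = (1/16)[(8) + (8) + (0) + (0) + (0) + (0) + (0)] = 16/16 = 1
  <chi_7*chi_5, chi_7> = (1/16)[1*(4)*conj(2) + 1*(4)*conj(-2) + 2*(-2)*conj(-sqrt(2)) + 2*(0)*conj(0) + 2*(-2)*conj(sqrt(2)) + 4*(0)*conj(0) + 4*(0)*conj(0)]
      = (1/16)[(8) + (-8) + (4*sqrt(2)) + (0) + (-4*sqrt(2)) + (0) + (0)] = 0/16 = 0
Hence the multiplicities are chi_3: 1, chi_4: 1, chi_6: 1. Dimension check: dim(chi_7)*dim(chi_5) = 2*2 = 4 and sum (mult * dim) = 1*1 + 1*1 + 1*2 = 4.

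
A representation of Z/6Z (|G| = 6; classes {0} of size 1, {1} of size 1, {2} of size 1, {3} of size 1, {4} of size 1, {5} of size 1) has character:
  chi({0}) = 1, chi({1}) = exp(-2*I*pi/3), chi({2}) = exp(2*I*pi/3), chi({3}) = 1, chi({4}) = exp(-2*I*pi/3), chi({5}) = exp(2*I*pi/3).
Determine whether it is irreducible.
Irreducible: <chi, chi> = 1.

Reasoning: <chi, chi> = (1/|G|) sum_C |C| * |chi(C)|^2 = (1/6)[1*|1|^2 + 1*|exp(-2*I*pi/3)|^2 + 1*|exp(2*I*pi/3)|^2 + 1*|1|^2 + 1*|exp(-2*I*pi/3)|^2 + 1*|exp(2*I*pi/3)|^2]
  = (1/6)[(1) + (1) + (1) + (1) + (1) + (1)] = 6/6 = 1.
(Exp terms are combined using exp(i*s)*conj(exp(i*t)) = exp(i*(s-t)), and sums of them are collapsed using the identity that for every m > 1 the m distinct m-th roots of unity sum to 0, e.g. 1 + exp(2*I*pi/3) + exp(-2*I*pi/3) = 0.)
A character is irreducible iff <chi, chi> = 1, so this representation is irreducible.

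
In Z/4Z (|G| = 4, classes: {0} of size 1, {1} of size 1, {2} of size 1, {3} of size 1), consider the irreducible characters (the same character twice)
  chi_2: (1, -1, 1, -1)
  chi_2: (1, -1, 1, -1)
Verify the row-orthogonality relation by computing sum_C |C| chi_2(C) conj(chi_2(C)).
Sum = 4 = |G| = 4; so <chi_2, chi_2> = 1 (norm-1 confirms irreducibility).

Details: Compute term by term over conjugacy classes (|C| * chi_2(C) * conj(chi_2(C))):
  1*(1)*conj(1) + 1*(-1)*conj(-1) + 1*(1)*conj(1) + 1*(-1)*conj(-1)
  = (1) + (1) + (1) + (1)
  = 4.
(Exp terms are combined using exp(i*s)*conj(exp(i*t)) = exp(i*(s-t)), and sums of them are collapsed using the identity that for every m > 1 the m distinct m-th roots of unity sum to 0, e.g. 1 + exp(2*I*pi/3) + exp(-2*I*pi/3) = 0.)
Dividing by |G| = 4 gives 4/4 = 1, matching the row-orthogonality relation <chi_2, chi_2> = [chi_2 = chi_2].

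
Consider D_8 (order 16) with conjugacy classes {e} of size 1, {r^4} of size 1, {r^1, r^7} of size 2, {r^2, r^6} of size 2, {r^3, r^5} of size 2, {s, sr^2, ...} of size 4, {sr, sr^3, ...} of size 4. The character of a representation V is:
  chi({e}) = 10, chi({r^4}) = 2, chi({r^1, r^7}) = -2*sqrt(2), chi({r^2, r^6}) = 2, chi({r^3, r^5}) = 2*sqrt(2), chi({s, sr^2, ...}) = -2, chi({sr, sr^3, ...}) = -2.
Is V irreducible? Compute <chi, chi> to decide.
Not irreducible (reducible): <chi, chi> = 11 > 1.

Proof sketch: <chi, chi> = (1/|G|) sum_C |C| * |chi(C)|^2 = (1/16)[1*|10|^2 + 1*|2|^2 + 2*|-2*sqrt(2)|^2 + 2*|2|^2 + 2*|2*sqrt(2)|^2 + 4*|-2|^2 + 4*|-2|^2]
  = (1/16)[(100) + (4) + (16) + (8) + (16) + (16) + (16)] = 176/16 = 11.
A character is irreducible iff <chi, chi> = 1, so this representation is reducible.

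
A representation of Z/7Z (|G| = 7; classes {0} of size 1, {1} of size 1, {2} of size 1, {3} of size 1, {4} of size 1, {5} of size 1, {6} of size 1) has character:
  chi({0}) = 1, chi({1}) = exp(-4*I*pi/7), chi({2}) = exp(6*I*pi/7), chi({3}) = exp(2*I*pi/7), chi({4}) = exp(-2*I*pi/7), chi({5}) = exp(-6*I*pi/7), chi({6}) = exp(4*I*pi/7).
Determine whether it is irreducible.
Irreducible: <chi, chi> = 1.

Reasoning: <chi, chi> = (1/|G|) sum_C |C| * |chi(C)|^2 = (1/7)[1*|1|^2 + 1*|exp(-4*I*pi/7)|^2 + 1*|exp(6*I*pi/7)|^2 + 1*|exp(2*I*pi/7)|^2 + 1*|exp(-2*I*pi/7)|^2 + 1*|exp(-6*I*pi/7)|^2 + 1*|exp(4*I*pi/7)|^2]
  = (1/7)[(1) + (1) + (1) + (1) + (1) + (1) + (1)] = 7/7 = 1.
(Exp terms are combined using exp(i*s)*conj(exp(i*t)) = exp(i*(s-t)), and sums of them are collapsed using the identity that for every m > 1 the m distinct m-th roots of unity sum to 0, e.g. 1 + exp(2*I*pi/3) + exp(-2*I*pi/3) = 0.)
A character is irreducible iff <chi, chi> = 1, so this representation is irreducible.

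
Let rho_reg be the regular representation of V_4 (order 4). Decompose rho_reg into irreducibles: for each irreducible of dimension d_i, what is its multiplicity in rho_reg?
Each irreducible V_i of dimension d_i appears with multiplicity d_i, i.e. rho_reg = (direct sum over all irreducibles V_i) d_i V_i. The irreducible dimensions for V_4 are 1, 1, 1, 1: 4 irreducibles of dimension 1, each with multiplicity 1. Total dimension 4*1*1 = 4 = |G|.

Justification: General theorem: in the regular representation of a finite group G, each irreducible appears with multiplicity equal to its dimension. Check: dim(rho_reg) = sum d_i^2 = 1 + 1 + 1 + 1 = 4 = |G|.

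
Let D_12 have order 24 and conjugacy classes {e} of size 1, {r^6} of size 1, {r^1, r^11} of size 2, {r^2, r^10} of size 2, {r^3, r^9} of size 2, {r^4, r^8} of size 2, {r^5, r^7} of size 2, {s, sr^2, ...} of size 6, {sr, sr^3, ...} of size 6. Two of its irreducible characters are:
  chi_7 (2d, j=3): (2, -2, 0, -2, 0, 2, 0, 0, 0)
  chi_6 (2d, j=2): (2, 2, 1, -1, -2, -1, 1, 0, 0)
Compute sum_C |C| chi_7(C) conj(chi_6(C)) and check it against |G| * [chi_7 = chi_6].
Sum = 0; so <chi_7, chi_6> = 0 (distinct irreducibles are orthogonal).

Working: Compute term by term over conjugacy classes (|C| * chi_7(C) * conj(chi_6(C))):
  1*(2)*conj(2) + 1*(-2)*conj(2) + 2*(0)*conj(1) + 2*(-2)*conj(-1) + 2*(0)*conj(-2) + 2*(2)*conj(-1) + 2*(0)*conj(1) + 6*(0)*conj(0) + 6*(0)*conj(0)
  = (4) + (-4) + (0) + (4) + (0) + (-4) + (0) + (0) + (0)
  = 0.
Dividing by |G| = 24 gives 0/24 = 0, matching the row-orthogonality relation <chi_7, chi_6> = [chi_7 = chi_6].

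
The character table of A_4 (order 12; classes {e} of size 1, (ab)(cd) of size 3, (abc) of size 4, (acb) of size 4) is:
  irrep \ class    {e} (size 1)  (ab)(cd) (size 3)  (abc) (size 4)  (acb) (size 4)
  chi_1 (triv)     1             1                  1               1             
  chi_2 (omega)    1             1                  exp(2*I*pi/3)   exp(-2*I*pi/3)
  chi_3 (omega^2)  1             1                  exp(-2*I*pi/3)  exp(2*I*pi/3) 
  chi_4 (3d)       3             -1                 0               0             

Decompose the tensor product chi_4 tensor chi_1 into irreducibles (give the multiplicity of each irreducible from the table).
chi_4 tensor chi_1 = chi_4 (all other irreducibles have multiplicity 0).

Justification: The character of a tensor product is the pointwise product (chi_4 * chi_1)(C) = chi_4(C) * chi_1(C):
  {e}: (3)*(1), (ab)(cd): (-1)*(1), (abc): (0)*(1), (acb): (0)*(1)
so (chi_4 * chi_1) takes values
  {e} -> 3, (ab)(cd) -> -1, (abc) -> 0, (acb) -> 0.
Now take the inner product of this character with each irreducible chi from the table, <chi_4*chi_1, chi> = (1/12) sum_C |C| (chi_4*chi_1)(C) conj(chi(C)):
  <chi_4*chi_1, chi_1> = (1/12)[1*(3)*conj(1) + 3*(-1)*conj(1) + 4*(0)*conj(1) + 4*(0)*conj(1)]
      = (1/12)[(3) + (-3) + (0) + (0)] = 0/12 = 0
  <chi_4*chi_1, chi_2> = (1/12)[1*(3)*conj(1) + 3*(-1)*conj(1) + 4*(0)*conj(exp(2*I*pi/3)) + 4*(0)*conj(exp(-2*I*pi/3))]
      = (1/12)[(3) + (-3) + (0) + (0)] = 0/12 = 0
  <chi_4*chi_1, chi_3> = (1/12)[1*(3)*conj(1) + 3*(-1)*conj(1) + 4*(0)*conj(exp(-2*I*pi/3)) + 4*(0)*conj(exp(2*I*pi/3))]
      = (1/12)[(3) + (-3) + (0) + (0)] = 0/12 = 0
  <chi_4*chi_1, chi_4> = (1/12)[1*(3)*conj(3) + 3*(-1)*conj(-1) + 4*(0)*conj(0) + 4*(0)*conj(0)]
      = (1/12)[(9) + (3) + (0) + (0)] = 12/12 = 1
(Exp terms are combined using exp(i*s)*conj(exp(i*t)) = exp(i*(s-t)), and sums of them are collapsed using the identity that for every m > 1 the m distinct m-th roots of unity sum to 0, e.g. 1 + exp(2*I*pi/3) + exp(-2*I*pi/3) = 0.)
Hence the multiplicities are chi_4: 1. Dimension check: dim(chi_4)*dim(chi_1) = 3*1 = 3 and sum (mult * dim) = 1*3 = 3.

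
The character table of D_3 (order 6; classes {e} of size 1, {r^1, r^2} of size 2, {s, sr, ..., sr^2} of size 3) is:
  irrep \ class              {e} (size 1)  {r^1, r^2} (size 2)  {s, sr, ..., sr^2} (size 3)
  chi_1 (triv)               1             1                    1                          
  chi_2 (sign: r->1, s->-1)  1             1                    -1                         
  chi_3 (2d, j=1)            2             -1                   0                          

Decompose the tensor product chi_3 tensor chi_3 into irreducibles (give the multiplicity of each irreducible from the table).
chi_3 tensor chi_3 = chi_1 + chi_2 + chi_3 (all other irreducibles have multiplicity 0).

Justification: The character of a tensor product is the pointwise product (chi_3 * chi_3)(C) = chi_3(C) * chi_3(C):
  {e}: (2)*(2), {r^1, r^2}: (-1)*(-1), {s, sr, ..., sr^2}: (0)*(0)
so (chi_3 * chi_3) takes values
  {e} -> 4, {r^1, r^2} -> 1, {s, sr, ..., sr^2} -> 0.
Now take the inner product of this character with each irreducible chi from the table, <chi_3*chi_3, chi> = (1/6) sum_C |C| (chi_3*chi_3)(C) conj(chi(C)):
  <chi_3*chi_3, chi_1> = (1/6)[1*(4)*conj(1) + 2*(1)*conj(1) + 3*(0)*conj(1)]
      = (1/6)[(4) + (2) + (0)] = 6/6 = 1
  <chi_3*chi_3, chi_2> = (1/6)[1*(4)*conj(1) + 2*(1)*conj(1) + 3*(0)*conj(-1)]
      = (1/6)[(4) + (2) + (0)] = 6/6 = 1
  <chi_3*chi_3, chi_3> = (1/6)[1*(4)*conj(2) + 2*(1)*conj(-1) + 3*(0)*conj(0)]
      = (1/6)[(8) + (-2) + (0)] = 6/6 = 1
Hence the multiplicities are chi_1: 1, chi_2: 1, chi_3: 1. Dimension check: dim(chi_3)*dim(chi_3) = 2*2 = 4 and sum (mult * dim) = 1*1 + 1*1 + 1*2 = 4.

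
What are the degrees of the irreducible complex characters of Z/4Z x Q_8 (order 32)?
Dimensions: 1, 1, 1, 1, 1, 1, 1, 1, 1, 1, 1, 1, 1, 1, 1, 1, 2, 2, 2, 2

Explanation: There are 20 irreducibles (= number of conjugacy classes). Their dimensions d_i satisfy sum d_i^2 = |G| = 32: 1 + 1 + 1 + 1 + 1 + 1 + 1 + 1 + 1 + 1 + 1 + 1 + 1 + 1 + 1 + 1 + 4 + 4 + 4 + 4 = 32. (For the product with Z/4Z: each of the 4 1-dim characters of Z/4Z tensors with each irrep of Q_8, giving 4 copies of each Q_8-dimension.)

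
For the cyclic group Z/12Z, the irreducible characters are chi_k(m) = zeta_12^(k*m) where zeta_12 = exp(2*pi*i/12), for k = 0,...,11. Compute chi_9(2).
chi_9(2) = zeta_12^18 = -1

Working: chi_9(2) = zeta_12^(9*2) = zeta_12^18. Since zeta_12^12 = 1, this equals zeta_12^6 = exp(2*pi*i*6/12) = -1.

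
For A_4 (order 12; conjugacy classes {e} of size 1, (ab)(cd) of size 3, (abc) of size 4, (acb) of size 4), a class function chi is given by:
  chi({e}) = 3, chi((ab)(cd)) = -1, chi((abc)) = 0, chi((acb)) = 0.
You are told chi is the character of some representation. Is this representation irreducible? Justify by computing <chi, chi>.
Irreducible: <chi, chi> = 1.

Reasoning: <chi, chi> = (1/|G|) sum_C |C| * |chi(C)|^2 = (1/12)[1*|3|^2 + 3*|-1|^2 + 4*|0|^2 + 4*|0|^2]
  = (1/12)[(9) + (3) + (0) + (0)] = 12/12 = 1.
(Exp terms are combined using exp(i*s)*conj(exp(i*t)) = exp(i*(s-t)), and sums of them are collapsed using the identity that for every m > 1 the m distinct m-th roots of unity sum to 0, e.g. 1 + exp(2*I*pi/3) + exp(-2*I*pi/3) = 0.)
A character is irreducible iff <chi, chi> = 1, so this representation is irreducible.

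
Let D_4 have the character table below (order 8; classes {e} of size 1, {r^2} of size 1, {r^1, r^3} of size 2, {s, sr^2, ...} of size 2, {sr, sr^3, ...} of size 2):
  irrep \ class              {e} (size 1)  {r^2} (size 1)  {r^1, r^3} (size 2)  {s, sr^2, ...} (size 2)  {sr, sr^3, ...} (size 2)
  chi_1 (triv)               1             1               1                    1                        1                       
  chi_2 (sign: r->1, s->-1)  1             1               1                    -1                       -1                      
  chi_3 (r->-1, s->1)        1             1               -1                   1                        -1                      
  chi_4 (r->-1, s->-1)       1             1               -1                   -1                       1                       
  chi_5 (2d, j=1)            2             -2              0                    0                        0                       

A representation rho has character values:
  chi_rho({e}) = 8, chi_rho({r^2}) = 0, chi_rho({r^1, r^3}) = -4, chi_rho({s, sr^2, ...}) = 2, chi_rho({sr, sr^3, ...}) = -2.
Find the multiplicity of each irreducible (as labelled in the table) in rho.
Multiplicities: chi_1: 0, chi_2: 0, chi_3: 3, chi_4: 1, chi_5: 2.

Solution. Use <chi_rho, chi> = (1/|G|) sum_C |C| * chi_rho(C) * conj(chi(C)) with |G| = 8 for each irreducible chi in the table:
  <chi_rho, chi_1> = (1/8)[1*(8)*conj(1) + 1*(0)*conj(1) + 2*(-4)*conj(1) + 2*(2)*conj(1) + 2*(-2)*conj(1)]
      = (1/8)[(8) + (0) + (-8) + (4) + (-4)] = 0/8 = 0
  <chi_rho, chi_2> = (1/8)[1*(8)*conj(1) + 1*(0)*conj(1) + 2*(-4)*conj(1) + 2*(2)*conj(-1) + 2*(-2)*conj(-1)]
      = (1/8)[(8) + (0) + (-8) + (-4) + (4)] = 0/8 = 0
  <chi_rho, chi_3> = (1/8)[1*(8)*conj(1) + 1*(0)*conj(1) + 2*(-4)*conj(-1) + 2*(2)*conj(1) + 2*(-2)*conj(-1)]
      = (1/8)[(8) + (0) + (8) + (4) + (4)] = 24/8 = 3
  <chi_rho, chi_4> = (1/8)[1*(8)*conj(1) + 1*(0)*conj(1) + 2*(-4)*conj(-1) + 2*(2)*conj(-1) + 2*(-2)*conj(1)]
      = (1/8)[(8) + (0) + (8) + (-4) + (-4)] = 8/8 = 1
  <chi_rho, chi_5> = (1/8)[1*(8)*conj(2) + 1*(0)*conj(-2) + 2*(-4)*conj(0) + 2*(2)*conj(0) + 2*(-2)*conj(0)]
      = (1/8)[(16) + (0) + (0) + (0) + (0)] = 16/8 = 2
Dimension check: dim(rho) = sum (mult * dim) = 0*1 + 0*1 + 3*1 + 1*1 + 2*2 = 8 = chi_rho(e) = 8.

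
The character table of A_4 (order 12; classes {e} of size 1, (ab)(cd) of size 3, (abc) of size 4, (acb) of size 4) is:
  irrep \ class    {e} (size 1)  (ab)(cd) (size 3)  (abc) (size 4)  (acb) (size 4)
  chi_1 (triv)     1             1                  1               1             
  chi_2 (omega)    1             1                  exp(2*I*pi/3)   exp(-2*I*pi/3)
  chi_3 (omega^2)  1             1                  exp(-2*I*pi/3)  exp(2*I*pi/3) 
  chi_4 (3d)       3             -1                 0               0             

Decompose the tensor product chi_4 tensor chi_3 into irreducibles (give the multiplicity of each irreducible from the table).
chi_4 tensor chi_3 = chi_4 (all other irreducibles have multiplicity 0).

Derivation: The character of a tensor product is the pointwise product (chi_4 * chi_3)(C) = chi_4(C) * chi_3(C):
  {e}: (3)*(1), (ab)(cd): (-1)*(1), (abc): (0)*(exp(-2*I*pi/3)), (acb): (0)*(exp(2*I*pi/3))
so (chi_4 * chi_3) takes values
  {e} -> 3, (ab)(cd) -> -1, (abc) -> 0, (acb) -> 0.
Now take the inner product of this character with each irreducible chi from the table, <chi_4*chi_3, chi> = (1/12) sum_C |C| (chi_4*chi_3)(C) conj(chi(C)):
  <chi_4*chi_3, chi_1> = (1/12)[1*(3)*conj(1) + 3*(-1)*conj(1) + 4*(0)*conj(1) + 4*(0)*conj(1)]
      = (1/12)[(3) + (-3) + (0) + (0)] = 0/12 = 0
  <chi_4*chi_3, chi_2> = (1/12)[1*(3)*conj(1) + 3*(-1)*conj(1) + 4*(0)*conj(exp(2*I*pi/3)) + 4*(0)*conj(exp(-2*I*pi/3))]
      = (1/12)[(3) + (-3) + (0) + (0)] = 0/12 = 0
  <chi_4*chi_3, chi_3> = (1/12)[1*(3)*conj(1) + 3*(-1)*conj(1) + 4*(0)*conj(exp(-2*I*pi/3)) + 4*(0)*conj(exp(2*I*pi/3))]
      = (1/12)[(3) + (-3) + (0) + (0)] = 0/12 = 0
  <chi_4*chi_3, chi_4> = (1/12)[1*(3)*conj(3) + 3*(-1)*conj(-1) + 4*(0)*conj(0) + 4*(0)*conj(0)]
      = (1/12)[(9) + (3) + (0) + (0)] = 12/12 = 1
(Exp terms are combined using exp(i*s)*conj(exp(i*t)) = exp(i*(s-t)), and sums of them are collapsed using the identity that for every m > 1 the m distinct m-th roots of unity sum to 0, e.g. 1 + exp(2*I*pi/3) + exp(-2*I*pi/3) = 0.)
Hence the multiplicities are chi_4: 1. Dimension check: dim(chi_4)*dim(chi_3) = 3*1 = 3 and sum (mult * dim) = 1*3 = 3.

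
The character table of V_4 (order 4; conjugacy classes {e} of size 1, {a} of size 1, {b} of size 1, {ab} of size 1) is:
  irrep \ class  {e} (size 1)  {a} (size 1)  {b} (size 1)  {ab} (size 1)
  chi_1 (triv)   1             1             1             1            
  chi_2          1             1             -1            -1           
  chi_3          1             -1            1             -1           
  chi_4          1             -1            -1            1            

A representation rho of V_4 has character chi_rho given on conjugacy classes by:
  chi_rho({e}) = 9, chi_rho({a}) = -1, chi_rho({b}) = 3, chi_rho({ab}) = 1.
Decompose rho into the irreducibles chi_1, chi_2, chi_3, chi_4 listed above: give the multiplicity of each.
Multiplicities: chi_1: 3, chi_2: 1, chi_3: 3, chi_4: 2.

Use <chi_rho, chi> = (1/|G|) sum_C |C| * chi_rho(C) * conj(chi(C)) with |G| = 4 for each irreducible chi in the table:
  <chi_rho, chi_1> = (1/4)[1*(9)*conj(1) + 1*(-1)*conj(1) + 1*(3)*conj(1) + 1*(1)*conj(1)]
      = (1/4)[(9) + (-1) + (3) + (1)] = 12/4 = 3
  <chi_rho, chi_2> = (1/4)[1*(9)*conj(1) + 1*(-1)*conj(1) + 1*(3)*conj(-1) + 1*(1)*conj(-1)]
      = (1/4)[(9) + (-1) + (-3) + (-1)] = 4/4 = 1
  <chi_rho, chi_3> = (1/4)[1*(9)*conj(1) + 1*(-1)*conj(-1) + 1*(3)*conj(1) + 1*(1)*conj(-1)]
      = (1/4)[(9) + (1) + (3) + (-1)] = 12/4 = 3
  <chi_rho, chi_4> = (1/4)[1*(9)*conj(1) + 1*(-1)*conj(-1) + 1*(3)*conj(-1) + 1*(1)*conj(1)]
      = (1/4)[(9) + (1) + (-3) + (1)] = 8/4 = 2
Dimension check: dim(rho) = sum (mult * dim) = 3*1 + 1*1 + 3*1 + 2*1 = 9 = chi_rho(e) = 9.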